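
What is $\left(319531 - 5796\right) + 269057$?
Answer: $582792$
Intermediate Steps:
$\left(319531 - 5796\right) + 269057 = 313735 + 269057 = 582792$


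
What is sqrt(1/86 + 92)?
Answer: sqrt(680518)/86 ≈ 9.5923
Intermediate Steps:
sqrt(1/86 + 92) = sqrt(7913/86) = sqrt(680518)/86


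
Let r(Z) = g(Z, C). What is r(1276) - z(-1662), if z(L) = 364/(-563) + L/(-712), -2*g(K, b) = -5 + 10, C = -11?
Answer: -839339/200428 ≈ -4.1877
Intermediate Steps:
g(K, b) = -5/2 (g(K, b) = -(-5 + 10)/2 = -1/2*5 = -5/2)
z(L) = -364/563 - L/712 (z(L) = 364*(-1/563) + L*(-1/712) = -364/563 - L/712)
r(Z) = -5/2
r(1276) - z(-1662) = -5/2 - (-364/563 - 1/712*(-1662)) = -5/2 - (-364/563 + 831/356) = -5/2 - 1*338269/200428 = -5/2 - 338269/200428 = -839339/200428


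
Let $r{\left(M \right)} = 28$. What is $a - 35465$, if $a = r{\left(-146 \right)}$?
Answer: $-35437$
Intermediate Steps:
$a = 28$
$a - 35465 = 28 - 35465 = -35437$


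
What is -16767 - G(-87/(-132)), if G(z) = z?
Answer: -737777/44 ≈ -16768.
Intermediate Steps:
-16767 - G(-87/(-132)) = -16767 - (-87)/(-132) = -16767 - (-87)*(-1)/132 = -16767 - 1*29/44 = -16767 - 29/44 = -737777/44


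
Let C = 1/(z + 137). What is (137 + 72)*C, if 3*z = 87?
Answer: 209/166 ≈ 1.2590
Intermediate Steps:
z = 29 (z = (⅓)*87 = 29)
C = 1/166 (C = 1/(29 + 137) = 1/166 ≈ 0.0060241)
(137 + 72)*C = (137 + 72)*(1/166) = 209*(1/166) = 209/166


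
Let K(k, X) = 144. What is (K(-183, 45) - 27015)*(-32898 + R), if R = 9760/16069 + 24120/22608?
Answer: 4460152632922623/5045666 ≈ 8.8396e+8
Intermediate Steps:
R = 8447755/5045666 (R = 9760*(1/16069) + 24120*(1/22608) = 9760/16069 + 335/314 = 8447755/5045666 ≈ 1.6743)
(K(-183, 45) - 27015)*(-32898 + R) = (144 - 27015)*(-32898 + 8447755/5045666) = -26871*(-165983872313/5045666) = 4460152632922623/5045666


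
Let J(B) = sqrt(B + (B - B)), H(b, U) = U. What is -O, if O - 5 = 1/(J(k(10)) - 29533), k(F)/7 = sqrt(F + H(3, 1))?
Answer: -77624934156124377/15525091968474518 + 4219*sqrt(11)/15525091968474518 + sqrt(7)*11**(3/4)/108675643779321626 + 17799961*sqrt(7)*11**(1/4)/15525091968474518 ≈ -5.0000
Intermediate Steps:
k(F) = 7*sqrt(1 + F) (k(F) = 7*sqrt(F + 1) = 7*sqrt(1 + F))
J(B) = sqrt(B) (J(B) = sqrt(B + 0) = sqrt(B))
O = 5 + 1/(-29533 + sqrt(7)*11**(1/4)) (O = 5 + 1/(sqrt(7*sqrt(1 + 10)) - 29533) = 5 + 1/(sqrt(7*sqrt(11)) - 29533) = 5 + 1/(sqrt(7)*11**(1/4) - 29533) = 5 + 1/(-29533 + sqrt(7)*11**(1/4)) ≈ 5.0000)
-O = -(77624934156124377/15525091968474518 - 4219*sqrt(11)/15525091968474518 - 17799961*sqrt(7)*11**(1/4)/15525091968474518 - sqrt(7)*11**(3/4)/108675643779321626) = -77624934156124377/15525091968474518 + 4219*sqrt(11)/15525091968474518 + sqrt(7)*11**(3/4)/108675643779321626 + 17799961*sqrt(7)*11**(1/4)/15525091968474518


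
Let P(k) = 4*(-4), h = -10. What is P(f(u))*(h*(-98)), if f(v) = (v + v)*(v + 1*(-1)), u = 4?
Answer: -15680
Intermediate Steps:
f(v) = 2*v*(-1 + v) (f(v) = (2*v)*(v - 1) = (2*v)*(-1 + v) = 2*v*(-1 + v))
P(k) = -16
P(f(u))*(h*(-98)) = -(-160)*(-98) = -16*980 = -15680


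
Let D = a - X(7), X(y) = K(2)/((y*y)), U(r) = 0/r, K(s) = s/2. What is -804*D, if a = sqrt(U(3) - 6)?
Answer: 804/49 - 804*I*sqrt(6) ≈ 16.408 - 1969.4*I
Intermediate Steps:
K(s) = s/2 (K(s) = s*(1/2) = s/2)
U(r) = 0
X(y) = y**(-2) (X(y) = ((1/2)*2)/((y*y)) = 1/y**2 = y**(-2))
a = I*sqrt(6) (a = sqrt(0 - 6) = sqrt(-6) = I*sqrt(6) ≈ 2.4495*I)
D = -1/49 + I*sqrt(6) (D = I*sqrt(6) - 1/7**2 = I*sqrt(6) - 1*1/49 = I*sqrt(6) - 1/49 = -1/49 + I*sqrt(6) ≈ -0.020408 + 2.4495*I)
-804*D = -804*(-1/49 + I*sqrt(6)) = 804/49 - 804*I*sqrt(6)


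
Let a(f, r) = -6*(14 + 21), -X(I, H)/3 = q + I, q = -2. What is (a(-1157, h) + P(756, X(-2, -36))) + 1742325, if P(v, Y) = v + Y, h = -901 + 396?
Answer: 1742883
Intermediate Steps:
h = -505
X(I, H) = 6 - 3*I (X(I, H) = -3*(-2 + I) = 6 - 3*I)
a(f, r) = -210 (a(f, r) = -6*35 = -210)
P(v, Y) = Y + v
(a(-1157, h) + P(756, X(-2, -36))) + 1742325 = (-210 + ((6 - 3*(-2)) + 756)) + 1742325 = (-210 + ((6 + 6) + 756)) + 1742325 = (-210 + (12 + 756)) + 1742325 = (-210 + 768) + 1742325 = 558 + 1742325 = 1742883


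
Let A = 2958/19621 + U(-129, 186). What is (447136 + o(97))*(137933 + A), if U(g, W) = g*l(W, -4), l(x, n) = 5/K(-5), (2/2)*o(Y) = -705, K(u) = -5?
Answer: 1209344730585260/19621 ≈ 6.1635e+10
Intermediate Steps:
o(Y) = -705
l(x, n) = -1 (l(x, n) = 5/(-5) = 5*(-⅕) = -1)
U(g, W) = -g (U(g, W) = g*(-1) = -g)
A = 2534067/19621 (A = 2958/19621 - 1*(-129) = 2958*(1/19621) + 129 = 2958/19621 + 129 = 2534067/19621 ≈ 129.15)
(447136 + o(97))*(137933 + A) = (447136 - 705)*(137933 + 2534067/19621) = 446431*(2708917460/19621) = 1209344730585260/19621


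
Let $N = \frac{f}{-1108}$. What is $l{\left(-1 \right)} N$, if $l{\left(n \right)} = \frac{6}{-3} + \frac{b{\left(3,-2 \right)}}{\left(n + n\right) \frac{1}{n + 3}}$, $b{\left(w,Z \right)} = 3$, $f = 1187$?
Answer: $\frac{5935}{1108} \approx 5.3565$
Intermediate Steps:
$N = - \frac{1187}{1108}$ ($N = \frac{1187}{-1108} = 1187 \left(- \frac{1}{1108}\right) = - \frac{1187}{1108} \approx -1.0713$)
$l{\left(n \right)} = -2 + \frac{3 \left(3 + n\right)}{2 n}$ ($l{\left(n \right)} = \frac{6}{-3} + \frac{3}{\left(n + n\right) \frac{1}{n + 3}} = 6 \left(- \frac{1}{3}\right) + \frac{3}{2 n \frac{1}{3 + n}} = -2 + \frac{3}{2 n \frac{1}{3 + n}} = -2 + 3 \frac{3 + n}{2 n} = -2 + \frac{3 \left(3 + n\right)}{2 n}$)
$l{\left(-1 \right)} N = \frac{9 - -1}{2 \left(-1\right)} \left(- \frac{1187}{1108}\right) = \frac{1}{2} \left(-1\right) \left(9 + 1\right) \left(- \frac{1187}{1108}\right) = \frac{1}{2} \left(-1\right) 10 \left(- \frac{1187}{1108}\right) = \left(-5\right) \left(- \frac{1187}{1108}\right) = \frac{5935}{1108}$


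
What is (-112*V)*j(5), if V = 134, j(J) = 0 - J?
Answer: 75040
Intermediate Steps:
j(J) = -J
(-112*V)*j(5) = (-112*134)*(-1*5) = -15008*(-5) = 75040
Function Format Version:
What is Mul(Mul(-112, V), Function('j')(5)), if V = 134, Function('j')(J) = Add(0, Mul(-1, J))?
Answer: 75040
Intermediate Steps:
Function('j')(J) = Mul(-1, J)
Mul(Mul(-112, V), Function('j')(5)) = Mul(Mul(-112, 134), Mul(-1, 5)) = Mul(-15008, -5) = 75040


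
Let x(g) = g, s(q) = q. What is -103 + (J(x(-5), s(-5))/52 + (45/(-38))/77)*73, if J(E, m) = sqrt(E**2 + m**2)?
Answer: -304663/2926 + 365*sqrt(2)/52 ≈ -94.196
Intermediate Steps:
-103 + (J(x(-5), s(-5))/52 + (45/(-38))/77)*73 = -103 + (sqrt((-5)**2 + (-5)**2)/52 + (45/(-38))/77)*73 = -103 + (sqrt(25 + 25)*(1/52) + (45*(-1/38))*(1/77))*73 = -103 + (sqrt(50)*(1/52) - 45/38*1/77)*73 = -103 + ((5*sqrt(2))*(1/52) - 45/2926)*73 = -103 + (5*sqrt(2)/52 - 45/2926)*73 = -103 + (-45/2926 + 5*sqrt(2)/52)*73 = -103 + (-3285/2926 + 365*sqrt(2)/52) = -304663/2926 + 365*sqrt(2)/52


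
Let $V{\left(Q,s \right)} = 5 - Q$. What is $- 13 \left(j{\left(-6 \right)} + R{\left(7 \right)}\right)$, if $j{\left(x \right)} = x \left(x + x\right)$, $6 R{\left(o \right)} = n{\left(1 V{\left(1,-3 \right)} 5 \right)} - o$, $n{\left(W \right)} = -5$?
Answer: $-910$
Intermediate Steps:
$R{\left(o \right)} = - \frac{5}{6} - \frac{o}{6}$ ($R{\left(o \right)} = \frac{-5 - o}{6} = - \frac{5}{6} - \frac{o}{6}$)
$j{\left(x \right)} = 2 x^{2}$ ($j{\left(x \right)} = x 2 x = 2 x^{2}$)
$- 13 \left(j{\left(-6 \right)} + R{\left(7 \right)}\right) = - 13 \left(2 \left(-6\right)^{2} - 2\right) = - 13 \left(2 \cdot 36 - 2\right) = - 13 \left(72 - 2\right) = \left(-13\right) 70 = -910$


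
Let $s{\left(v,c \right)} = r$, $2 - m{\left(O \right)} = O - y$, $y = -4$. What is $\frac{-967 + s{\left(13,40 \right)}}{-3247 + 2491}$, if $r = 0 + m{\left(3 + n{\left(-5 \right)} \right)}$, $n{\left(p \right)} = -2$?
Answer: $\frac{485}{378} \approx 1.2831$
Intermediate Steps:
$m{\left(O \right)} = -2 - O$ ($m{\left(O \right)} = 2 - \left(O - -4\right) = 2 - \left(O + 4\right) = 2 - \left(4 + O\right) = -2 - O$)
$r = -3$ ($r = 0 - 3 = -3$)
$s{\left(v,c \right)} = -3$
$\frac{-967 + s{\left(13,40 \right)}}{-3247 + 2491} = \frac{-967 - 3}{-3247 + 2491} = - \frac{970}{-756} = \left(-970\right) \left(- \frac{1}{756}\right) = \frac{485}{378}$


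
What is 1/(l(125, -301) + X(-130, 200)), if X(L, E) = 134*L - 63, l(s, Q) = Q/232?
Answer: -232/4056357 ≈ -5.7194e-5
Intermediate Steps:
l(s, Q) = Q/232 (l(s, Q) = Q*(1/232) = Q/232)
X(L, E) = -63 + 134*L
1/(l(125, -301) + X(-130, 200)) = 1/((1/232)*(-301) + (-63 + 134*(-130))) = 1/(-301/232 + (-63 - 17420)) = 1/(-301/232 - 17483) = 1/(-4056357/232) = -232/4056357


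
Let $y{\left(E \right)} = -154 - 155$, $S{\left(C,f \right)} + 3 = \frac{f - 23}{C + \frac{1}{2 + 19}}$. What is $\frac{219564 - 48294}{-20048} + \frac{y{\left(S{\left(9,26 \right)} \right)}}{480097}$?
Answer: $- \frac{41116204011}{4812492328} \approx -8.5436$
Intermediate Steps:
$S{\left(C,f \right)} = -3 + \frac{-23 + f}{\frac{1}{21} + C}$ ($S{\left(C,f \right)} = -3 + \frac{f - 23}{C + \frac{1}{2 + 19}} = -3 + \frac{-23 + f}{C + \frac{1}{21}} = -3 + \frac{-23 + f}{\frac{1}{21} + C}$)
$y{\left(E \right)} = -309$
$\frac{219564 - 48294}{-20048} + \frac{y{\left(S{\left(9,26 \right)} \right)}}{480097} = \frac{219564 - 48294}{-20048} - \frac{309}{480097} = 171270 \left(- \frac{1}{20048}\right) - \frac{309}{480097} = - \frac{85635}{10024} - \frac{309}{480097} = - \frac{41116204011}{4812492328}$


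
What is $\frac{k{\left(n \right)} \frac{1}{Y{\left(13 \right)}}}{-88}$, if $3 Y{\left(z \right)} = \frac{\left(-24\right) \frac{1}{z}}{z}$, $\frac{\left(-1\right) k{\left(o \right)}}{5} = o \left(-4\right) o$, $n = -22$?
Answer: $\frac{9295}{4} \approx 2323.8$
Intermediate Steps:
$k{\left(o \right)} = 20 o^{2}$ ($k{\left(o \right)} = - 5 o \left(-4\right) o = - 5 - 4 o o = - 5 \left(- 4 o^{2}\right) = 20 o^{2}$)
$Y{\left(z \right)} = - \frac{8}{z^{2}}$ ($Y{\left(z \right)} = \frac{- \frac{24}{z} \frac{1}{z}}{3} = \frac{\left(-24\right) \frac{1}{z^{2}}}{3} = - \frac{8}{z^{2}}$)
$\frac{k{\left(n \right)} \frac{1}{Y{\left(13 \right)}}}{-88} = \frac{20 \left(-22\right)^{2} \frac{1}{\left(-8\right) \frac{1}{169}}}{-88} = - \frac{20 \cdot 484 \frac{1}{\left(-8\right) \frac{1}{169}}}{88} = - \frac{9680 \frac{1}{- \frac{8}{169}}}{88} = - \frac{9680 \left(- \frac{169}{8}\right)}{88} = \left(- \frac{1}{88}\right) \left(-204490\right) = \frac{9295}{4}$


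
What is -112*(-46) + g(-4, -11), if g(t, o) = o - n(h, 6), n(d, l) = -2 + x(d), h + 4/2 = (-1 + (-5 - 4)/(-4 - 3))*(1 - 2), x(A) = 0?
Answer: 5143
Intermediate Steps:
h = -16/7 (h = -2 + (-1 + (-5 - 4)/(-4 - 3))*(1 - 2) = -2 + (-1 - 9/(-7))*(-1) = -2 + (-1 - 9*(-1/7))*(-1) = -2 + (-1 + 9/7)*(-1) = -2 + (2/7)*(-1) = -2 - 2/7 = -16/7 ≈ -2.2857)
n(d, l) = -2 (n(d, l) = -2 + 0 = -2)
g(t, o) = 2 + o (g(t, o) = o - 1*(-2) = o + 2 = 2 + o)
-112*(-46) + g(-4, -11) = -112*(-46) + (2 - 11) = 5152 - 9 = 5143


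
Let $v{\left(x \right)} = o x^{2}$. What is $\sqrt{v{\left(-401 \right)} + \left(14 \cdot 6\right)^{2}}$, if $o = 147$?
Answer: $7 \sqrt{482547} \approx 4862.6$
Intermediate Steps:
$v{\left(x \right)} = 147 x^{2}$
$\sqrt{v{\left(-401 \right)} + \left(14 \cdot 6\right)^{2}} = \sqrt{147 \left(-401\right)^{2} + \left(14 \cdot 6\right)^{2}} = \sqrt{147 \cdot 160801 + 84^{2}} = \sqrt{23637747 + 7056} = \sqrt{23644803} = 7 \sqrt{482547}$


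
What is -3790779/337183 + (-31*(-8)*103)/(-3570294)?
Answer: -967343465827/85988745843 ≈ -11.250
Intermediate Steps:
-3790779/337183 + (-31*(-8)*103)/(-3570294) = -3790779*1/337183 + (248*103)*(-1/3570294) = -3790779/337183 + 25544*(-1/3570294) = -3790779/337183 - 12772/1785147 = -967343465827/85988745843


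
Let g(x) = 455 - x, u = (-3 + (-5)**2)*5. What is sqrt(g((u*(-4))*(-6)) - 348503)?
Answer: 4*I*sqrt(21918) ≈ 592.19*I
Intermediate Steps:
u = 110 (u = (-3 + 25)*5 = 22*5 = 110)
sqrt(g((u*(-4))*(-6)) - 348503) = sqrt((455 - 110*(-4)*(-6)) - 348503) = sqrt((455 - (-440)*(-6)) - 348503) = sqrt((455 - 1*2640) - 348503) = sqrt((455 - 2640) - 348503) = sqrt(-2185 - 348503) = sqrt(-350688) = 4*I*sqrt(21918)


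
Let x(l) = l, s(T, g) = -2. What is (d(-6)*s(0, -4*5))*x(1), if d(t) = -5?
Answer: 10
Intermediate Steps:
(d(-6)*s(0, -4*5))*x(1) = -5*(-2)*1 = 10*1 = 10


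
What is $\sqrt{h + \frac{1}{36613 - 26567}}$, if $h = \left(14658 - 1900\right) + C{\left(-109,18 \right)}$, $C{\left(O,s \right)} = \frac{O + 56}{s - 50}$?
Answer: $\frac{\sqrt{20603704291658}}{40184} \approx 112.96$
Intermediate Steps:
$C{\left(O,s \right)} = \frac{56 + O}{-50 + s}$
$h = \frac{408309}{32}$ ($h = \left(14658 - 1900\right) + \frac{56 - 109}{-50 + 18} = 12758 + \frac{1}{-32} \left(-53\right) = 12758 - - \frac{53}{32} = 12758 + \frac{53}{32} = \frac{408309}{32} \approx 12760.0$)
$\sqrt{h + \frac{1}{36613 - 26567}} = \sqrt{\frac{408309}{32} + \frac{1}{36613 - 26567}} = \sqrt{\frac{408309}{32} + \frac{1}{10046}} = \sqrt{\frac{2050936123}{160736}} = \frac{\sqrt{20603704291658}}{40184}$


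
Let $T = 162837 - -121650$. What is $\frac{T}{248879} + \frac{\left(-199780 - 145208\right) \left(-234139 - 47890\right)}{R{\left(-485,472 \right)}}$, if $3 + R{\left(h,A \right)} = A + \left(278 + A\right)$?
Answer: $\frac{24215085998038761}{303383501} \approx 7.9817 \cdot 10^{7}$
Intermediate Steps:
$R{\left(h,A \right)} = 275 + 2 A$ ($R{\left(h,A \right)} = -3 + \left(A + \left(278 + A\right)\right) = -3 + \left(278 + 2 A\right) = 275 + 2 A$)
$T = 284487$ ($T = 162837 + 121650 = 284487$)
$\frac{T}{248879} + \frac{\left(-199780 - 145208\right) \left(-234139 - 47890\right)}{R{\left(-485,472 \right)}} = \frac{284487}{248879} + \frac{\left(-199780 - 145208\right) \left(-234139 - 47890\right)}{275 + 2 \cdot 472} = 284487 \cdot \frac{1}{248879} + \frac{\left(-344988\right) \left(-282029\right)}{275 + 944} = \frac{284487}{248879} + \frac{97296620652}{1219} = \frac{24215085998038761}{303383501}$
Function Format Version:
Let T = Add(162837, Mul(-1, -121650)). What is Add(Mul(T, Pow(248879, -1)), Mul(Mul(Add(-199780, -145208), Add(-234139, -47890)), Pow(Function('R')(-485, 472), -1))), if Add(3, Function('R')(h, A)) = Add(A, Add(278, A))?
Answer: Rational(24215085998038761, 303383501) ≈ 7.9817e+7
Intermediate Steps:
Function('R')(h, A) = Add(275, Mul(2, A)) (Function('R')(h, A) = Add(-3, Add(A, Add(278, A))) = Add(-3, Add(278, Mul(2, A))) = Add(275, Mul(2, A)))
T = 284487 (T = Add(162837, 121650) = 284487)
Add(Mul(T, Pow(248879, -1)), Mul(Mul(Add(-199780, -145208), Add(-234139, -47890)), Pow(Function('R')(-485, 472), -1))) = Add(Mul(284487, Pow(248879, -1)), Mul(Mul(Add(-199780, -145208), Add(-234139, -47890)), Pow(Add(275, Mul(2, 472)), -1))) = Add(Mul(284487, Rational(1, 248879)), Mul(Mul(-344988, -282029), Pow(Add(275, 944), -1))) = Add(Rational(284487, 248879), Mul(97296620652, Pow(1219, -1))) = Add(Rational(284487, 248879), Mul(97296620652, Rational(1, 1219))) = Add(Rational(284487, 248879), Rational(97296620652, 1219)) = Rational(24215085998038761, 303383501)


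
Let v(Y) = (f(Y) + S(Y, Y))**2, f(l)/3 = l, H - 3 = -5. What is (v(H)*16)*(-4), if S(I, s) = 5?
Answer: -64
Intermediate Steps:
H = -2 (H = 3 - 5 = -2)
f(l) = 3*l
v(Y) = (5 + 3*Y)**2 (v(Y) = (3*Y + 5)**2 = (5 + 3*Y)**2)
(v(H)*16)*(-4) = ((5 + 3*(-2))**2*16)*(-4) = ((5 - 6)**2*16)*(-4) = ((-1)**2*16)*(-4) = (1*16)*(-4) = 16*(-4) = -64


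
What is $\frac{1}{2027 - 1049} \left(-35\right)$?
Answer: $- \frac{35}{978} \approx -0.035787$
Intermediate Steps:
$\frac{1}{2027 - 1049} \left(-35\right) = \frac{1}{978} \left(-35\right) = - \frac{35}{978}$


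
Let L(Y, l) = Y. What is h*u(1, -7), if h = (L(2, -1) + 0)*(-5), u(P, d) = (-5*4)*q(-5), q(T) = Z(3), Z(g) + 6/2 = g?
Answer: 0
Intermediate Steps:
Z(g) = -3 + g
q(T) = 0 (q(T) = -3 + 3 = 0)
u(P, d) = 0 (u(P, d) = -5*4*0 = -20*0 = 0)
h = -10 (h = (2 + 0)*(-5) = 2*(-5) = -10)
h*u(1, -7) = -10*0 = 0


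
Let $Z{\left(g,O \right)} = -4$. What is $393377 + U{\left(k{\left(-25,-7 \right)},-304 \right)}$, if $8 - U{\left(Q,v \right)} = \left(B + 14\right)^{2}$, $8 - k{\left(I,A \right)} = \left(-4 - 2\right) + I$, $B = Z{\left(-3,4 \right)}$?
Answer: $393285$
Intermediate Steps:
$B = -4$
$k{\left(I,A \right)} = 14 - I$ ($k{\left(I,A \right)} = 8 - \left(\left(-4 - 2\right) + I\right) = 8 - \left(-6 + I\right) = 14 - I$)
$U{\left(Q,v \right)} = -92$ ($U{\left(Q,v \right)} = 8 - \left(-4 + 14\right)^{2} = 8 - 10^{2} = 8 - 100 = -92$)
$393377 + U{\left(k{\left(-25,-7 \right)},-304 \right)} = 393377 - 92 = 393285$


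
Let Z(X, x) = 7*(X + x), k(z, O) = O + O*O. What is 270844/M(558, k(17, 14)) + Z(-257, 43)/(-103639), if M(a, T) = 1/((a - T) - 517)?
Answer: -4743830220906/103639 ≈ -4.5773e+7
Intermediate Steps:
k(z, O) = O + O²
Z(X, x) = 7*X + 7*x
M(a, T) = 1/(-517 + a - T)
270844/M(558, k(17, 14)) + Z(-257, 43)/(-103639) = 270844/(1/(-517 + 558 - 14*(1 + 14))) + (7*(-257) + 7*43)/(-103639) = 270844/(1/(-517 + 558 - 14*15)) + (-1799 + 301)*(-1/103639) = 270844/(1/(-517 + 558 - 1*210)) - 1498*(-1/103639) = 270844/(1/(-517 + 558 - 210)) + 1498/103639 = 270844/(1/(-169)) + 1498/103639 = 270844/(-1/169) + 1498/103639 = 270844*(-169) + 1498/103639 = -45772636 + 1498/103639 = -4743830220906/103639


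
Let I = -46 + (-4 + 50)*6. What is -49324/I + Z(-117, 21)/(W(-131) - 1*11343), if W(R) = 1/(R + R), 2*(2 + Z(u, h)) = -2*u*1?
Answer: -73295648904/341764705 ≈ -214.46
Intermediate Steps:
Z(u, h) = -2 - u (Z(u, h) = -2 + (-2*u*1)/2 = -2 + (-2*u)/2 = -2 - u)
W(R) = 1/(2*R)
I = 230 (I = -46 + 46*6 = -46 + 276 = 230)
-49324/I + Z(-117, 21)/(W(-131) - 1*11343) = -49324/230 + (-2 - 1*(-117))/((½)/(-131) - 1*11343) = -49324*1/230 + (-2 + 117)/((½)*(-1/131) - 11343) = -24662/115 + 115/(-1/262 - 11343) = -24662/115 + 115/(-2971867/262) = -24662/115 + 115*(-262/2971867) = -24662/115 - 30130/2971867 = -73295648904/341764705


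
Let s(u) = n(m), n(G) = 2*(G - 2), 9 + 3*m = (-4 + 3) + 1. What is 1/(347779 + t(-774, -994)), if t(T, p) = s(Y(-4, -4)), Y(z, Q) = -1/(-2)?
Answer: 1/347769 ≈ 2.8755e-6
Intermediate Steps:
m = -3 (m = -3 + ((-4 + 3) + 1)/3 = -3 + (-1 + 1)/3 = -3 + (1/3)*0 = -3 + 0 = -3)
Y(z, Q) = 1/2 (Y(z, Q) = -1*(-1/2) = 1/2)
n(G) = -4 + 2*G (n(G) = 2*(-2 + G) = -4 + 2*G)
s(u) = -10 (s(u) = -4 + 2*(-3) = -4 - 6 = -10)
t(T, p) = -10
1/(347779 + t(-774, -994)) = 1/(347779 - 10) = 1/347769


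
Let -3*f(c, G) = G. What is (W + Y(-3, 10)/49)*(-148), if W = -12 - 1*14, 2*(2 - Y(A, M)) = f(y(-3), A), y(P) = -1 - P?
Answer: 188330/49 ≈ 3843.5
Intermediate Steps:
f(c, G) = -G/3
Y(A, M) = 2 + A/6 (Y(A, M) = 2 - (-1)*A/6 = 2 + A/6)
W = -26 (W = -12 - 14 = -26)
(W + Y(-3, 10)/49)*(-148) = (-26 + (2 + (⅙)*(-3))/49)*(-148) = (-26 + (2 - ½)*(1/49))*(-148) = (-26 + (3/2)*(1/49))*(-148) = (-26 + 3/98)*(-148) = -2545/98*(-148) = 188330/49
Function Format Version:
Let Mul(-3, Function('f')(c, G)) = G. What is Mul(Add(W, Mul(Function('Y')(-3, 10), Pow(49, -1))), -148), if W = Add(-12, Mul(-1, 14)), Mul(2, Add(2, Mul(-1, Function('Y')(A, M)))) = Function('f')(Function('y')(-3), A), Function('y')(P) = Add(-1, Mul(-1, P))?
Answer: Rational(188330, 49) ≈ 3843.5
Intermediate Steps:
Function('f')(c, G) = Mul(Rational(-1, 3), G)
Function('Y')(A, M) = Add(2, Mul(Rational(1, 6), A)) (Function('Y')(A, M) = Add(2, Mul(Rational(-1, 2), Mul(Rational(-1, 3), A))) = Add(2, Mul(Rational(1, 6), A)))
W = -26 (W = Add(-12, -14) = -26)
Mul(Add(W, Mul(Function('Y')(-3, 10), Pow(49, -1))), -148) = Mul(Add(-26, Mul(Add(2, Mul(Rational(1, 6), -3)), Pow(49, -1))), -148) = Mul(Add(-26, Mul(Add(2, Rational(-1, 2)), Rational(1, 49))), -148) = Mul(Add(-26, Mul(Rational(3, 2), Rational(1, 49))), -148) = Mul(Add(-26, Rational(3, 98)), -148) = Mul(Rational(-2545, 98), -148) = Rational(188330, 49)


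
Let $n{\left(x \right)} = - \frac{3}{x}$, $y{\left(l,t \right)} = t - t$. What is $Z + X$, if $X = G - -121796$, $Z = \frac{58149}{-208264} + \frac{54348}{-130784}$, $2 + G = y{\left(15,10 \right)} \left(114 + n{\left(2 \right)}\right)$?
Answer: $\frac{7404815191947}{60798212} \approx 1.2179 \cdot 10^{5}$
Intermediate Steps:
$y{\left(l,t \right)} = 0$
$G = -2$ ($G = -2 + 0 \left(114 - \frac{3}{2}\right) = -2 + 0 \cdot \frac{225}{2} = -2 + 0 = -2$)
$Z = - \frac{42240381}{60798212}$ ($Z = 58149 \left(- \frac{1}{208264}\right) + 54348 \left(- \frac{1}{130784}\right) = - \frac{8307}{29752} - \frac{13587}{32696} = - \frac{42240381}{60798212} \approx -0.69476$)
$X = 121794$ ($X = -2 - -121796 = -2 + 121796 = 121794$)
$Z + X = - \frac{42240381}{60798212} + 121794 = \frac{7404815191947}{60798212}$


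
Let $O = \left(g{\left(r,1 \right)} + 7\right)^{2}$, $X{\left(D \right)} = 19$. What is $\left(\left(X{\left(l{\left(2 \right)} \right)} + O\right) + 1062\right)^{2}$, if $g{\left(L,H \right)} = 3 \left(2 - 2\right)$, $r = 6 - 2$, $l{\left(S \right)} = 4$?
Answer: $1276900$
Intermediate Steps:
$r = 4$
$g{\left(L,H \right)} = 0$ ($g{\left(L,H \right)} = 3 \cdot 0 = 0$)
$O = 49$ ($O = \left(0 + 7\right)^{2} = 7^{2} = 49$)
$\left(\left(X{\left(l{\left(2 \right)} \right)} + O\right) + 1062\right)^{2} = \left(\left(19 + 49\right) + 1062\right)^{2} = \left(68 + 1062\right)^{2} = 1130^{2} = 1276900$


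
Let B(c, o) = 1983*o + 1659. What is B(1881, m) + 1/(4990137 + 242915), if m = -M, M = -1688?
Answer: 17525297525077/5233052 ≈ 3.3490e+6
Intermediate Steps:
m = 1688 (m = -1*(-1688) = 1688)
B(c, o) = 1659 + 1983*o
B(1881, m) + 1/(4990137 + 242915) = (1659 + 1983*1688) + 1/(4990137 + 242915) = (1659 + 3347304) + 1/5233052 = 3348963 + 1/5233052 = 17525297525077/5233052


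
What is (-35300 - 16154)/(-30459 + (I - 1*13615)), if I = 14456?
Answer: 25727/14809 ≈ 1.7373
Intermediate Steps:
(-35300 - 16154)/(-30459 + (I - 1*13615)) = (-35300 - 16154)/(-30459 + (14456 - 1*13615)) = -51454/(-30459 + (14456 - 13615)) = -51454/(-30459 + 841) = -51454/(-29618) = -51454*(-1/29618) = 25727/14809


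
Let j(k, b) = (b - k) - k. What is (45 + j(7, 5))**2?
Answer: 1296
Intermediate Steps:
j(k, b) = b - 2*k
(45 + j(7, 5))**2 = (45 + (5 - 2*7))**2 = (45 + (5 - 14))**2 = (45 - 9)**2 = 36**2 = 1296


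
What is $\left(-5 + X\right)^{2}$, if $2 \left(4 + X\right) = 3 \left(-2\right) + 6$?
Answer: $81$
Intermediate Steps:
$X = -4$ ($X = -4 + \frac{3 \left(-2\right) + 6}{2} = -4 + \frac{-6 + 6}{2} = -4 + \frac{1}{2} \cdot 0 = -4 + 0 = -4$)
$\left(-5 + X\right)^{2} = \left(-5 - 4\right)^{2} = \left(-9\right)^{2} = 81$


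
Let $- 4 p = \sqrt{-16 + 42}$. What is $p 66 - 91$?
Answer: $-91 - \frac{33 \sqrt{26}}{2} \approx -175.13$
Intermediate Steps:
$p = - \frac{\sqrt{26}}{4}$ ($p = - \frac{\sqrt{-16 + 42}}{4} = - \frac{\sqrt{26}}{4} \approx -1.2748$)
$p 66 - 91 = - \frac{\sqrt{26}}{4} \cdot 66 - 91 = - \frac{33 \sqrt{26}}{2} - 91 = -91 - \frac{33 \sqrt{26}}{2}$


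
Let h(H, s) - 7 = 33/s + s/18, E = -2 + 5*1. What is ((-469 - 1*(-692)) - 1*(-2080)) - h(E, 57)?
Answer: 261317/114 ≈ 2292.3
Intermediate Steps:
E = 3 (E = -2 + 5 = 3)
h(H, s) = 7 + 33/s + s/18 (h(H, s) = 7 + (33/s + s/18) = 7 + 33/s + s/18)
((-469 - 1*(-692)) - 1*(-2080)) - h(E, 57) = ((-469 - 1*(-692)) - 1*(-2080)) - (7 + 33/57 + (1/18)*57) = ((-469 + 692) + 2080) - (7 + 33*(1/57) + 19/6) = (223 + 2080) - (7 + 11/19 + 19/6) = 2303 - 1*1225/114 = 2303 - 1225/114 = 261317/114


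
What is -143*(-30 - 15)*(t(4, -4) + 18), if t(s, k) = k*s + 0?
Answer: 12870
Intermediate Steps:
t(s, k) = k*s
-143*(-30 - 15)*(t(4, -4) + 18) = -143*(-30 - 15)*(-4*4 + 18) = -(-6435)*(-16 + 18) = -(-6435)*2 = -143*(-90) = 12870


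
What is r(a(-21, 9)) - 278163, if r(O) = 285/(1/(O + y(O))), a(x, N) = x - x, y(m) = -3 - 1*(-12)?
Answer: -275598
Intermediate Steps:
y(m) = 9 (y(m) = -3 + 12 = 9)
a(x, N) = 0
r(O) = 2565 + 285*O (r(O) = 285/(1/(O + 9)) = 285/(1/(9 + O)) = 285*(9 + O) = 2565 + 285*O)
r(a(-21, 9)) - 278163 = (2565 + 285*0) - 278163 = (2565 + 0) - 278163 = 2565 - 278163 = -275598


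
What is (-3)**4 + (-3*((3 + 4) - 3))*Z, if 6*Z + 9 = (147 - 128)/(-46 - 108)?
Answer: 7642/77 ≈ 99.247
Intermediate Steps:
Z = -1405/924 (Z = -3/2 + ((147 - 128)/(-46 - 108))/6 = -3/2 + (19/(-154))/6 = -3/2 + (19*(-1/154))/6 = -3/2 + (1/6)*(-19/154) = -3/2 - 19/924 = -1405/924 ≈ -1.5206)
(-3)**4 + (-3*((3 + 4) - 3))*Z = (-3)**4 - 3*((3 + 4) - 3)*(-1405/924) = 81 - 3*(7 - 3)*(-1405/924) = 81 - 3*4*(-1405/924) = 81 - 12*(-1405/924) = 81 + 1405/77 = 7642/77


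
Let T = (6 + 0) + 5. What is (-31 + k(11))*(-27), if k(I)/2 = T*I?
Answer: -5697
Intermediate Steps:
T = 11 (T = 6 + 5 = 11)
k(I) = 22*I (k(I) = 2*(11*I) = 22*I)
(-31 + k(11))*(-27) = (-31 + 22*11)*(-27) = (-31 + 242)*(-27) = 211*(-27) = -5697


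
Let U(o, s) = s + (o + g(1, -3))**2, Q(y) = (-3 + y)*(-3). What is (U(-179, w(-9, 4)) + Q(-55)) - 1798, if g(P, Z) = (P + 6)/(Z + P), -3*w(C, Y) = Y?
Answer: 380171/12 ≈ 31681.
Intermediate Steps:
w(C, Y) = -Y/3
Q(y) = 9 - 3*y
g(P, Z) = (6 + P)/(P + Z)
U(o, s) = s + (-7/2 + o)**2 (U(o, s) = s + (o + (6 + 1)/(1 - 3))**2 = s + (o + 7/(-2))**2 = s + (o - 1/2*7)**2 = s + (o - 7/2)**2 = s + (-7/2 + o)**2)
(U(-179, w(-9, 4)) + Q(-55)) - 1798 = ((-1/3*4 + (-7 + 2*(-179))**2/4) + (9 - 3*(-55))) - 1798 = ((-4/3 + (-7 - 358)**2/4) + (9 + 165)) - 1798 = ((-4/3 + (1/4)*(-365)**2) + 174) - 1798 = ((-4/3 + (1/4)*133225) + 174) - 1798 = ((-4/3 + 133225/4) + 174) - 1798 = (399659/12 + 174) - 1798 = 401747/12 - 1798 = 380171/12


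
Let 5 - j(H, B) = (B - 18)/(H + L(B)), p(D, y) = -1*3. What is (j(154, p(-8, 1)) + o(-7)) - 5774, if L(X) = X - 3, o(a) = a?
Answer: -854827/148 ≈ -5775.9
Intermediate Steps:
L(X) = -3 + X
p(D, y) = -3
j(H, B) = 5 - (-18 + B)/(-3 + B + H) (j(H, B) = 5 - (B - 18)/(H + (-3 + B)) = 5 - (-18 + B)/(-3 + B + H))
(j(154, p(-8, 1)) + o(-7)) - 5774 = ((3 + 4*(-3) + 5*154)/(-3 - 3 + 154) - 7) - 5774 = ((3 - 12 + 770)/148 - 7) - 5774 = ((1/148)*761 - 7) - 5774 = (761/148 - 7) - 5774 = -275/148 - 5774 = -854827/148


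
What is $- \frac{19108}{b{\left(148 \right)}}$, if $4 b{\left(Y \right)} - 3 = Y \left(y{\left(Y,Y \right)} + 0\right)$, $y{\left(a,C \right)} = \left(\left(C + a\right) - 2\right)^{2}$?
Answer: $- \frac{76432}{12792531} \approx -0.0059747$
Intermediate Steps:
$y{\left(a,C \right)} = \left(-2 + C + a\right)^{2}$
$b{\left(Y \right)} = \frac{3}{4} + \frac{Y \left(-2 + 2 Y\right)^{2}}{4}$ ($b{\left(Y \right)} = \frac{3}{4} + \frac{Y \left(\left(-2 + Y + Y\right)^{2} + 0\right)}{4} = \frac{3}{4} + \frac{Y \left(\left(-2 + 2 Y\right)^{2} + 0\right)}{4} = \frac{3}{4} + \frac{Y \left(-2 + 2 Y\right)^{2}}{4}$)
$- \frac{19108}{b{\left(148 \right)}} = - \frac{19108}{\frac{3}{4} + 148 \left(-1 + 148\right)^{2}} = - \frac{19108}{\frac{3}{4} + 148 \cdot 147^{2}} = - \frac{19108}{\frac{3}{4} + 148 \cdot 21609} = - \frac{19108}{\frac{3}{4} + 3198132} = - \frac{19108}{\frac{12792531}{4}} = \left(-19108\right) \frac{4}{12792531} = - \frac{76432}{12792531}$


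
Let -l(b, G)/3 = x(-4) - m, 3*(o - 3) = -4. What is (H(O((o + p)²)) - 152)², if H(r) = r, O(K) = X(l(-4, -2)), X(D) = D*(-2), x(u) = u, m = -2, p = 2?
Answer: 26896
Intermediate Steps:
o = 5/3 (o = 3 + (⅓)*(-4) = 3 - 4/3 = 5/3 ≈ 1.6667)
l(b, G) = 6 (l(b, G) = -3*(-4 - 1*(-2)) = -3*(-4 + 2) = -3*(-2) = 6)
X(D) = -2*D
O(K) = -12 (O(K) = -2*6 = -12)
(H(O((o + p)²)) - 152)² = (-12 - 152)² = (-164)² = 26896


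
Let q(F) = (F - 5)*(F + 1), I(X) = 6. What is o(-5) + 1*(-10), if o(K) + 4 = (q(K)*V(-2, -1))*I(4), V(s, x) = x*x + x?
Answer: -14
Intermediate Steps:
V(s, x) = x + x² (V(s, x) = x² + x = x + x²)
q(F) = (1 + F)*(-5 + F) (q(F) = (-5 + F)*(1 + F) = (1 + F)*(-5 + F))
o(K) = -4 (o(K) = -4 + ((-5 + K² - 4*K)*(-(1 - 1)))*6 = -4 + ((-5 + K² - 4*K)*(-1*0))*6 = -4 + ((-5 + K² - 4*K)*0)*6 = -4 + 0*6 = -4 + 0 = -4)
o(-5) + 1*(-10) = -4 + 1*(-10) = -4 - 10 = -14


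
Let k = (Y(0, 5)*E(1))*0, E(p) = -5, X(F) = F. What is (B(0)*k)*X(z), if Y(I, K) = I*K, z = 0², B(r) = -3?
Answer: 0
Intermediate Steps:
z = 0
k = 0 (k = ((0*5)*(-5))*0 = (0*(-5))*0 = 0*0 = 0)
(B(0)*k)*X(z) = -3*0*0 = 0*0 = 0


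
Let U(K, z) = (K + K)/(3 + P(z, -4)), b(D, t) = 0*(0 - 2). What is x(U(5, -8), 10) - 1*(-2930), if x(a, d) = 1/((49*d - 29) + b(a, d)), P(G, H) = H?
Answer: 1350731/461 ≈ 2930.0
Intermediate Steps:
b(D, t) = 0 (b(D, t) = 0*(-2) = 0)
U(K, z) = -2*K (U(K, z) = (K + K)/(3 - 4) = (2*K)/(-1) = (2*K)*(-1) = -2*K)
x(a, d) = 1/(-29 + 49*d) (x(a, d) = 1/((49*d - 29) + 0) = 1/((-29 + 49*d) + 0) = 1/(-29 + 49*d))
x(U(5, -8), 10) - 1*(-2930) = 1/(-29 + 49*10) - 1*(-2930) = 1/(-29 + 490) + 2930 = 1/461 + 2930 = 1350731/461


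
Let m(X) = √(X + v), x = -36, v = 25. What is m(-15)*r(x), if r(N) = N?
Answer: -36*√10 ≈ -113.84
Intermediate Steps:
m(X) = √(25 + X) (m(X) = √(X + 25) = √(25 + X))
m(-15)*r(x) = √(25 - 15)*(-36) = √10*(-36) = -36*√10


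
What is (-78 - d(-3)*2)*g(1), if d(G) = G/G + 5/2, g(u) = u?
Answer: -85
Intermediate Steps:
d(G) = 7/2 (d(G) = 1 + 5*(½) = 1 + 5/2 = 7/2)
(-78 - d(-3)*2)*g(1) = (-78 - 7*2/2)*1 = (-78 - 1*7)*1 = (-78 - 7)*1 = -85*1 = -85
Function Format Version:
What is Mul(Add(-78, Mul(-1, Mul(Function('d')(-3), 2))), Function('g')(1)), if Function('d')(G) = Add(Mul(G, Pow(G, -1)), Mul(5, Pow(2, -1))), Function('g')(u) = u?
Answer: -85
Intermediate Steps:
Function('d')(G) = Rational(7, 2) (Function('d')(G) = Add(1, Mul(5, Rational(1, 2))) = Add(1, Rational(5, 2)) = Rational(7, 2))
Mul(Add(-78, Mul(-1, Mul(Function('d')(-3), 2))), Function('g')(1)) = Mul(Add(-78, Mul(-1, Mul(Rational(7, 2), 2))), 1) = Mul(Add(-78, Mul(-1, 7)), 1) = Mul(Add(-78, -7), 1) = Mul(-85, 1) = -85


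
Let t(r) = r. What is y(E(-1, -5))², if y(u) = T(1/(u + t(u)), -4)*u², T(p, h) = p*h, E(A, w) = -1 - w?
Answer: 64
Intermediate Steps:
T(p, h) = h*p
y(u) = -2*u (y(u) = (-4/(u + u))*u² = (-4*1/(2*u))*u² = (-2/u)*u² = -2*u)
y(E(-1, -5))² = (-2*(-1 - 1*(-5)))² = (-2*(-1 + 5))² = (-2*4)² = (-8)² = 64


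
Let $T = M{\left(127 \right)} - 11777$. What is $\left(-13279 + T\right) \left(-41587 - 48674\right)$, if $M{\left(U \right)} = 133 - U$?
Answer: $2261038050$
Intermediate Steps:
$T = -11771$ ($T = \left(133 - 127\right) - 11777 = 6 - 11777 = -11771$)
$\left(-13279 + T\right) \left(-41587 - 48674\right) = \left(-13279 - 11771\right) \left(-41587 - 48674\right) = \left(-25050\right) \left(-90261\right) = 2261038050$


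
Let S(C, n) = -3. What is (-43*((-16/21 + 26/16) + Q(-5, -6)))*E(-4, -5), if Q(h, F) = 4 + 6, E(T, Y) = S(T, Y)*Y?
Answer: -392375/56 ≈ -7006.7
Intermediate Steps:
E(T, Y) = -3*Y
Q(h, F) = 10
(-43*((-16/21 + 26/16) + Q(-5, -6)))*E(-4, -5) = (-43*((-16/21 + 26/16) + 10))*(-3*(-5)) = -43*((-16*1/21 + 26*(1/16)) + 10)*15 = -43*((-16/21 + 13/8) + 10)*15 = -43*(145/168 + 10)*15 = -43*1825/168*15 = -78475/168*15 = -392375/56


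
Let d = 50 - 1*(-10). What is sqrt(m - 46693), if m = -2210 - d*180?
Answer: I*sqrt(59703) ≈ 244.34*I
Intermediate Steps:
d = 60 (d = 50 + 10 = 60)
m = -13010 (m = -2210 - 60*180 = -2210 - 1*10800 = -2210 - 10800 = -13010)
sqrt(m - 46693) = sqrt(-13010 - 46693) = sqrt(-59703) = I*sqrt(59703)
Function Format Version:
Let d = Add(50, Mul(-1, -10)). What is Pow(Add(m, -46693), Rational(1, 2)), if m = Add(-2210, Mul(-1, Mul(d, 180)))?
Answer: Mul(I, Pow(59703, Rational(1, 2))) ≈ Mul(244.34, I)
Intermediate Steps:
d = 60 (d = Add(50, 10) = 60)
m = -13010 (m = Add(-2210, Mul(-1, Mul(60, 180))) = Add(-2210, Mul(-1, 10800)) = Add(-2210, -10800) = -13010)
Pow(Add(m, -46693), Rational(1, 2)) = Pow(Add(-13010, -46693), Rational(1, 2)) = Pow(-59703, Rational(1, 2)) = Mul(I, Pow(59703, Rational(1, 2)))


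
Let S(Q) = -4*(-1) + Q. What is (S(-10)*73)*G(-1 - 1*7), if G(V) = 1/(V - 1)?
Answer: 146/3 ≈ 48.667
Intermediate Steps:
S(Q) = 4 + Q
G(V) = 1/(-1 + V)
(S(-10)*73)*G(-1 - 1*7) = ((4 - 10)*73)/(-1 + (-1 - 1*7)) = (-6*73)/(-1 + (-1 - 7)) = -438/(-1 - 8) = -438/(-9) = -438*(-⅑) = 146/3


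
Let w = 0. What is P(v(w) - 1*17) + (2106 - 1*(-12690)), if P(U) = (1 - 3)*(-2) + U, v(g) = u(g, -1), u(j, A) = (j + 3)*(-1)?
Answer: 14780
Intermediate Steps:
u(j, A) = -3 - j (u(j, A) = (3 + j)*(-1) = -3 - j)
v(g) = -3 - g
P(U) = 4 + U (P(U) = -2*(-2) + U = 4 + U)
P(v(w) - 1*17) + (2106 - 1*(-12690)) = (4 + ((-3 - 1*0) - 1*17)) + (2106 - 1*(-12690)) = (4 + ((-3 + 0) - 17)) + (2106 + 12690) = (4 + (-3 - 17)) + 14796 = (4 - 20) + 14796 = -16 + 14796 = 14780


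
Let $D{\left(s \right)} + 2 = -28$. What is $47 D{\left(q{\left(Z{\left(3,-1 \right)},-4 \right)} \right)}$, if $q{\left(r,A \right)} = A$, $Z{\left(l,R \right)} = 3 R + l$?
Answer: $-1410$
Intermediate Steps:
$Z{\left(l,R \right)} = l + 3 R$
$D{\left(s \right)} = -30$ ($D{\left(s \right)} = -2 - 28 = -30$)
$47 D{\left(q{\left(Z{\left(3,-1 \right)},-4 \right)} \right)} = 47 \left(-30\right) = -1410$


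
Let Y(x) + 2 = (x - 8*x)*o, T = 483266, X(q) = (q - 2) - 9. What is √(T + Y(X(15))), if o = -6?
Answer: 2*√120858 ≈ 695.29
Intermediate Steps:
X(q) = -11 + q (X(q) = (-2 + q) - 9 = -11 + q)
Y(x) = -2 + 42*x (Y(x) = -2 + (x - 8*x)*(-6) = -2 - 7*x*(-6) = -2 + 42*x)
√(T + Y(X(15))) = √(483266 + (-2 + 42*(-11 + 15))) = √(483266 + (-2 + 42*4)) = √(483266 + (-2 + 168)) = √(483266 + 166) = √483432 = 2*√120858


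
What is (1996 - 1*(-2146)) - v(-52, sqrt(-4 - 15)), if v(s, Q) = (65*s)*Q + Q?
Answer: 4142 + 3379*I*sqrt(19) ≈ 4142.0 + 14729.0*I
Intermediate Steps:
v(s, Q) = Q + 65*Q*s (v(s, Q) = 65*Q*s + Q = Q + 65*Q*s)
(1996 - 1*(-2146)) - v(-52, sqrt(-4 - 15)) = (1996 - 1*(-2146)) - sqrt(-4 - 15)*(1 + 65*(-52)) = (1996 + 2146) - sqrt(-19)*(1 - 3380) = 4142 - I*sqrt(19)*(-3379) = 4142 - (-3379)*I*sqrt(19) = 4142 + 3379*I*sqrt(19)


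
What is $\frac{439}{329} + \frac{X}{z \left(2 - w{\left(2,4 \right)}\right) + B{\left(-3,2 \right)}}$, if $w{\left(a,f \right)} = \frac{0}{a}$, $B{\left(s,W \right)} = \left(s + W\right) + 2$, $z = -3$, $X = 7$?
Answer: $- \frac{108}{1645} \approx -0.065653$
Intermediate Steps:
$B{\left(s,W \right)} = 2 + W + s$ ($B{\left(s,W \right)} = \left(W + s\right) + 2 = 2 + W + s$)
$w{\left(a,f \right)} = 0$
$\frac{439}{329} + \frac{X}{z \left(2 - w{\left(2,4 \right)}\right) + B{\left(-3,2 \right)}} = \frac{439}{329} + \frac{7}{- 3 \left(2 - 0\right) + \left(2 + 2 - 3\right)} = 439 \cdot \frac{1}{329} + \frac{7}{- 3 \left(2 + 0\right) + 1} = \frac{439}{329} + \frac{7}{\left(-3\right) 2 + 1} = \frac{439}{329} + \frac{7}{-6 + 1} = \frac{439}{329} + \frac{7}{-5} = \frac{439}{329} + 7 \left(- \frac{1}{5}\right) = \frac{439}{329} - \frac{7}{5} = - \frac{108}{1645}$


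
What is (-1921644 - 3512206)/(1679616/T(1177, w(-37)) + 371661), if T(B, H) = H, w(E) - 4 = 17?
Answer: -38036950/3161499 ≈ -12.031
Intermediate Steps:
w(E) = 21 (w(E) = 4 + 17 = 21)
(-1921644 - 3512206)/(1679616/T(1177, w(-37)) + 371661) = (-1921644 - 3512206)/(1679616/21 + 371661) = -5433850/(1679616*(1/21) + 371661) = -5433850/(559872/7 + 371661) = -5433850/3161499/7 = -5433850*7/3161499 = -38036950/3161499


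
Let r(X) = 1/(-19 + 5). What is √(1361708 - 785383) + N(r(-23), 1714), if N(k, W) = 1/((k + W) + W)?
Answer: 14/47991 + 5*√23053 ≈ 759.16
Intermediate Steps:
r(X) = -1/14 (r(X) = 1/(-14) = -1/14)
N(k, W) = 1/(k + 2*W) (N(k, W) = 1/((W + k) + W) = 1/(k + 2*W))
√(1361708 - 785383) + N(r(-23), 1714) = √(1361708 - 785383) + 1/(-1/14 + 2*1714) = √576325 + 1/(-1/14 + 3428) = 5*√23053 + 1/(47991/14) = 5*√23053 + 14/47991 = 14/47991 + 5*√23053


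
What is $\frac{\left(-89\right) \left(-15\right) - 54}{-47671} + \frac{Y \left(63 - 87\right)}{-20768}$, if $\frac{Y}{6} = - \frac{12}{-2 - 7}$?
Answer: $- \frac{545343}{30938479} \approx -0.017627$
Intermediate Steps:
$Y = 8$ ($Y = 6 \left(- \frac{12}{-2 - 7}\right) = 6 \left(- \frac{12}{-9}\right) = 6 \left(\left(-12\right) \left(- \frac{1}{9}\right)\right) = 6 \cdot \frac{4}{3} = 8$)
$\frac{\left(-89\right) \left(-15\right) - 54}{-47671} + \frac{Y \left(63 - 87\right)}{-20768} = \frac{\left(-89\right) \left(-15\right) - 54}{-47671} + \frac{8 \left(63 - 87\right)}{-20768} = \left(1335 - 54\right) \left(- \frac{1}{47671}\right) + 8 \left(-24\right) \left(- \frac{1}{20768}\right) = 1281 \left(- \frac{1}{47671}\right) - - \frac{6}{649} = - \frac{1281}{47671} + \frac{6}{649} = - \frac{545343}{30938479}$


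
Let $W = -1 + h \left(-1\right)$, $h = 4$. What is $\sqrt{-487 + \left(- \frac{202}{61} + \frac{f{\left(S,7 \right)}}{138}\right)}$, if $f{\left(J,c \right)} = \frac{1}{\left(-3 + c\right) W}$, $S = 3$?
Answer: $\frac{i \sqrt{3474483243090}}{84180} \approx 22.143 i$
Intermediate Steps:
$W = -5$ ($W = -1 + 4 \left(-1\right) = -1 - 4 = -5$)
$f{\left(J,c \right)} = - \frac{1}{5 \left(-3 + c\right)}$ ($f{\left(J,c \right)} = \frac{1}{\left(-3 + c\right) \left(-5\right)} = \frac{1}{-3 + c} \left(- \frac{1}{5}\right) = - \frac{1}{5 \left(-3 + c\right)}$)
$\sqrt{-487 + \left(- \frac{202}{61} + \frac{f{\left(S,7 \right)}}{138}\right)} = \sqrt{-487 - \left(\frac{202}{61} - \frac{\left(-1\right) \frac{1}{-15 + 5 \cdot 7}}{138}\right)} = \sqrt{-487 - \left(\frac{202}{61} - - \frac{1}{-15 + 35} \cdot \frac{1}{138}\right)} = \sqrt{-487 - \left(\frac{202}{61} - - \frac{1}{20} \cdot \frac{1}{138}\right)} = \sqrt{-487 - \left(\frac{202}{61} - \left(-1\right) \frac{1}{20} \cdot \frac{1}{138}\right)} = \sqrt{-487 - \frac{557581}{168360}} = \sqrt{- \frac{82548901}{168360}} = \frac{i \sqrt{3474483243090}}{84180}$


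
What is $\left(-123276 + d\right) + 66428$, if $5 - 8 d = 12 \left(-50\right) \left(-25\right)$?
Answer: $- \frac{469779}{8} \approx -58722.0$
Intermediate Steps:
$d = - \frac{14995}{8}$ ($d = \frac{5}{8} - \frac{12 \left(-50\right) \left(-25\right)}{8} = \frac{5}{8} - \frac{\left(-600\right) \left(-25\right)}{8} = \frac{5}{8} - 1875 = - \frac{14995}{8} \approx -1874.4$)
$\left(-123276 + d\right) + 66428 = \left(-123276 - \frac{14995}{8}\right) + 66428 = - \frac{1001203}{8} + 66428 = - \frac{469779}{8}$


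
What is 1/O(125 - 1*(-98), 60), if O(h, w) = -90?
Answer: -1/90 ≈ -0.011111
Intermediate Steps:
1/O(125 - 1*(-98), 60) = 1/(-90) = -1/90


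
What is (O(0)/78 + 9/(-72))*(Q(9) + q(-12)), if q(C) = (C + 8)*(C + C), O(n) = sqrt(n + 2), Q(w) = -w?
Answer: -87/8 + 29*sqrt(2)/26 ≈ -9.2976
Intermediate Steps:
O(n) = sqrt(2 + n)
q(C) = 2*C*(8 + C) (q(C) = (8 + C)*(2*C) = 2*C*(8 + C))
(O(0)/78 + 9/(-72))*(Q(9) + q(-12)) = (sqrt(2 + 0)/78 + 9/(-72))*(-1*9 + 2*(-12)*(8 - 12)) = (sqrt(2)*(1/78) + 9*(-1/72))*(-9 + 2*(-12)*(-4)) = (sqrt(2)/78 - 1/8)*(-9 + 96) = (-1/8 + sqrt(2)/78)*87 = -87/8 + 29*sqrt(2)/26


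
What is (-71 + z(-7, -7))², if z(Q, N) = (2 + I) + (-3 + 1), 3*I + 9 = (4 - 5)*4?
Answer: 51076/9 ≈ 5675.1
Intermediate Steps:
I = -13/3 (I = -3 + ((4 - 5)*4)/3 = -3 + (-1*4)/3 = -3 + (⅓)*(-4) = -3 - 4/3 = -13/3 ≈ -4.3333)
z(Q, N) = -13/3 (z(Q, N) = (2 - 13/3) + (-3 + 1) = -7/3 - 2 = -13/3)
(-71 + z(-7, -7))² = (-71 - 13/3)² = (-226/3)² = 51076/9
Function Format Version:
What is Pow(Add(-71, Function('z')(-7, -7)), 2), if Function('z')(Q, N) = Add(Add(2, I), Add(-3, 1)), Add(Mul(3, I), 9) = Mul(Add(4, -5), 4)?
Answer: Rational(51076, 9) ≈ 5675.1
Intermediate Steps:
I = Rational(-13, 3) (I = Add(-3, Mul(Rational(1, 3), Mul(Add(4, -5), 4))) = Add(-3, Mul(Rational(1, 3), Mul(-1, 4))) = Add(-3, Mul(Rational(1, 3), -4)) = Add(-3, Rational(-4, 3)) = Rational(-13, 3) ≈ -4.3333)
Function('z')(Q, N) = Rational(-13, 3) (Function('z')(Q, N) = Add(Add(2, Rational(-13, 3)), Add(-3, 1)) = Add(Rational(-7, 3), -2) = Rational(-13, 3))
Pow(Add(-71, Function('z')(-7, -7)), 2) = Pow(Add(-71, Rational(-13, 3)), 2) = Pow(Rational(-226, 3), 2) = Rational(51076, 9)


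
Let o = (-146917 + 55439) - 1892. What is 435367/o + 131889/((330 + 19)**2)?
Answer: -40713660037/11372559370 ≈ -3.5800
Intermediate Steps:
o = -93370 (o = -91478 - 1892 = -93370)
435367/o + 131889/((330 + 19)**2) = 435367/(-93370) + 131889/((330 + 19)**2) = 435367*(-1/93370) + 131889/(349**2) = -435367/93370 + 131889/121801 = -40713660037/11372559370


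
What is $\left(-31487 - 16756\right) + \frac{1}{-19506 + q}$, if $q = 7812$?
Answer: $- \frac{564153643}{11694} \approx -48243.0$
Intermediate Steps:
$\left(-31487 - 16756\right) + \frac{1}{-19506 + q} = \left(-31487 - 16756\right) + \frac{1}{-19506 + 7812} = -48243 + \frac{1}{-11694} = -48243 - \frac{1}{11694} = - \frac{564153643}{11694}$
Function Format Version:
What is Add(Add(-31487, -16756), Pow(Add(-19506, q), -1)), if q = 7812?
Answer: Rational(-564153643, 11694) ≈ -48243.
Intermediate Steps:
Add(Add(-31487, -16756), Pow(Add(-19506, q), -1)) = Add(Add(-31487, -16756), Pow(Add(-19506, 7812), -1)) = Add(-48243, Pow(-11694, -1)) = Add(-48243, Rational(-1, 11694)) = Rational(-564153643, 11694)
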